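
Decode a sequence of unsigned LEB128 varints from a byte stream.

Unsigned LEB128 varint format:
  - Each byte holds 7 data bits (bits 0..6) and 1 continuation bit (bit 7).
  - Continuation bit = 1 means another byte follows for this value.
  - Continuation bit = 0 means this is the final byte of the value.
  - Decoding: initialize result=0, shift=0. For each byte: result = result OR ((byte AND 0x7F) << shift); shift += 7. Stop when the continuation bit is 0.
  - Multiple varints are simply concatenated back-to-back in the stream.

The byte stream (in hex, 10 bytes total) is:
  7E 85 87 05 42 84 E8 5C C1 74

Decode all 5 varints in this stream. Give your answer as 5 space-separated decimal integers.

  byte[0]=0x7E cont=0 payload=0x7E=126: acc |= 126<<0 -> acc=126 shift=7 [end]
Varint 1: bytes[0:1] = 7E -> value 126 (1 byte(s))
  byte[1]=0x85 cont=1 payload=0x05=5: acc |= 5<<0 -> acc=5 shift=7
  byte[2]=0x87 cont=1 payload=0x07=7: acc |= 7<<7 -> acc=901 shift=14
  byte[3]=0x05 cont=0 payload=0x05=5: acc |= 5<<14 -> acc=82821 shift=21 [end]
Varint 2: bytes[1:4] = 85 87 05 -> value 82821 (3 byte(s))
  byte[4]=0x42 cont=0 payload=0x42=66: acc |= 66<<0 -> acc=66 shift=7 [end]
Varint 3: bytes[4:5] = 42 -> value 66 (1 byte(s))
  byte[5]=0x84 cont=1 payload=0x04=4: acc |= 4<<0 -> acc=4 shift=7
  byte[6]=0xE8 cont=1 payload=0x68=104: acc |= 104<<7 -> acc=13316 shift=14
  byte[7]=0x5C cont=0 payload=0x5C=92: acc |= 92<<14 -> acc=1520644 shift=21 [end]
Varint 4: bytes[5:8] = 84 E8 5C -> value 1520644 (3 byte(s))
  byte[8]=0xC1 cont=1 payload=0x41=65: acc |= 65<<0 -> acc=65 shift=7
  byte[9]=0x74 cont=0 payload=0x74=116: acc |= 116<<7 -> acc=14913 shift=14 [end]
Varint 5: bytes[8:10] = C1 74 -> value 14913 (2 byte(s))

Answer: 126 82821 66 1520644 14913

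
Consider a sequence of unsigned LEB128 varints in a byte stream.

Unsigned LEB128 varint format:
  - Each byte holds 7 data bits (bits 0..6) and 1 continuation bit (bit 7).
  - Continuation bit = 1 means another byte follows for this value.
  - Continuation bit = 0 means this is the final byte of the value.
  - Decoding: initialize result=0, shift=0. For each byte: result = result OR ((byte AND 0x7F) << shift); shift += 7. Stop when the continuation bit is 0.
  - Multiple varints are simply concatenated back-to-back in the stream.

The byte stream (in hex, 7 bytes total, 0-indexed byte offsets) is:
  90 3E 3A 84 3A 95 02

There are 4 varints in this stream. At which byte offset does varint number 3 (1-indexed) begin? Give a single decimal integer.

  byte[0]=0x90 cont=1 payload=0x10=16: acc |= 16<<0 -> acc=16 shift=7
  byte[1]=0x3E cont=0 payload=0x3E=62: acc |= 62<<7 -> acc=7952 shift=14 [end]
Varint 1: bytes[0:2] = 90 3E -> value 7952 (2 byte(s))
  byte[2]=0x3A cont=0 payload=0x3A=58: acc |= 58<<0 -> acc=58 shift=7 [end]
Varint 2: bytes[2:3] = 3A -> value 58 (1 byte(s))
  byte[3]=0x84 cont=1 payload=0x04=4: acc |= 4<<0 -> acc=4 shift=7
  byte[4]=0x3A cont=0 payload=0x3A=58: acc |= 58<<7 -> acc=7428 shift=14 [end]
Varint 3: bytes[3:5] = 84 3A -> value 7428 (2 byte(s))
  byte[5]=0x95 cont=1 payload=0x15=21: acc |= 21<<0 -> acc=21 shift=7
  byte[6]=0x02 cont=0 payload=0x02=2: acc |= 2<<7 -> acc=277 shift=14 [end]
Varint 4: bytes[5:7] = 95 02 -> value 277 (2 byte(s))

Answer: 3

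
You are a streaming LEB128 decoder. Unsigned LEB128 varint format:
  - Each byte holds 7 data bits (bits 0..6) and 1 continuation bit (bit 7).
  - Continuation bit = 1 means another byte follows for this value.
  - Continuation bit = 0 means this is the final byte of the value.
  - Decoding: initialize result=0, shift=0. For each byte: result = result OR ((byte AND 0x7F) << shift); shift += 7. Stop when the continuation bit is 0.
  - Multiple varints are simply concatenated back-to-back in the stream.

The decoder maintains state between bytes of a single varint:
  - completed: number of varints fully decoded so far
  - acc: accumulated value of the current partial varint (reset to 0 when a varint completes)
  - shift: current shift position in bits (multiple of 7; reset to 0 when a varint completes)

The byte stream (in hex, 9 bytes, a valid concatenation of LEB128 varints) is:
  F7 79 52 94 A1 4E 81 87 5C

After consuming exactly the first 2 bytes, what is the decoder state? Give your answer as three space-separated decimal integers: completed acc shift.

Answer: 1 0 0

Derivation:
byte[0]=0xF7 cont=1 payload=0x77: acc |= 119<<0 -> completed=0 acc=119 shift=7
byte[1]=0x79 cont=0 payload=0x79: varint #1 complete (value=15607); reset -> completed=1 acc=0 shift=0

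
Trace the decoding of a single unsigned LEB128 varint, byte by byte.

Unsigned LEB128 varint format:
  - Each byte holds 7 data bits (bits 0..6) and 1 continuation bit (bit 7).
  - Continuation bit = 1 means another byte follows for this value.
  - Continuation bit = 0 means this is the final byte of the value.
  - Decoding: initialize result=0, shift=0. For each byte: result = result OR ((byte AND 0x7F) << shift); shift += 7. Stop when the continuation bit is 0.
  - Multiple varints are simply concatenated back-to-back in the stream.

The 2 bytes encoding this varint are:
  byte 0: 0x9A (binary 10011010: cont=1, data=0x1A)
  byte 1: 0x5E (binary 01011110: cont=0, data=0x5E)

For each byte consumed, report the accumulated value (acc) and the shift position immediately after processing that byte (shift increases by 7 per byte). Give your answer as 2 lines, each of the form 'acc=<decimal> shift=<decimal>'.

Answer: acc=26 shift=7
acc=12058 shift=14

Derivation:
byte 0=0x9A: payload=0x1A=26, contrib = 26<<0 = 26; acc -> 26, shift -> 7
byte 1=0x5E: payload=0x5E=94, contrib = 94<<7 = 12032; acc -> 12058, shift -> 14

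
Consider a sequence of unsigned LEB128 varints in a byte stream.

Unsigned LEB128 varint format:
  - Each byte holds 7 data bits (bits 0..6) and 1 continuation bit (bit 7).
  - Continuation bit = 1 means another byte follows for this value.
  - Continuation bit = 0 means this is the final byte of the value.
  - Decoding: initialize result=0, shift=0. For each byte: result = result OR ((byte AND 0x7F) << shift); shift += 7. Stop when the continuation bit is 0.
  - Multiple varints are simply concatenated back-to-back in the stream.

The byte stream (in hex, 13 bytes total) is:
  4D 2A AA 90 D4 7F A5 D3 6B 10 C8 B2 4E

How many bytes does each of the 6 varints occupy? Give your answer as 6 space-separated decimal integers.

  byte[0]=0x4D cont=0 payload=0x4D=77: acc |= 77<<0 -> acc=77 shift=7 [end]
Varint 1: bytes[0:1] = 4D -> value 77 (1 byte(s))
  byte[1]=0x2A cont=0 payload=0x2A=42: acc |= 42<<0 -> acc=42 shift=7 [end]
Varint 2: bytes[1:2] = 2A -> value 42 (1 byte(s))
  byte[2]=0xAA cont=1 payload=0x2A=42: acc |= 42<<0 -> acc=42 shift=7
  byte[3]=0x90 cont=1 payload=0x10=16: acc |= 16<<7 -> acc=2090 shift=14
  byte[4]=0xD4 cont=1 payload=0x54=84: acc |= 84<<14 -> acc=1378346 shift=21
  byte[5]=0x7F cont=0 payload=0x7F=127: acc |= 127<<21 -> acc=267716650 shift=28 [end]
Varint 3: bytes[2:6] = AA 90 D4 7F -> value 267716650 (4 byte(s))
  byte[6]=0xA5 cont=1 payload=0x25=37: acc |= 37<<0 -> acc=37 shift=7
  byte[7]=0xD3 cont=1 payload=0x53=83: acc |= 83<<7 -> acc=10661 shift=14
  byte[8]=0x6B cont=0 payload=0x6B=107: acc |= 107<<14 -> acc=1763749 shift=21 [end]
Varint 4: bytes[6:9] = A5 D3 6B -> value 1763749 (3 byte(s))
  byte[9]=0x10 cont=0 payload=0x10=16: acc |= 16<<0 -> acc=16 shift=7 [end]
Varint 5: bytes[9:10] = 10 -> value 16 (1 byte(s))
  byte[10]=0xC8 cont=1 payload=0x48=72: acc |= 72<<0 -> acc=72 shift=7
  byte[11]=0xB2 cont=1 payload=0x32=50: acc |= 50<<7 -> acc=6472 shift=14
  byte[12]=0x4E cont=0 payload=0x4E=78: acc |= 78<<14 -> acc=1284424 shift=21 [end]
Varint 6: bytes[10:13] = C8 B2 4E -> value 1284424 (3 byte(s))

Answer: 1 1 4 3 1 3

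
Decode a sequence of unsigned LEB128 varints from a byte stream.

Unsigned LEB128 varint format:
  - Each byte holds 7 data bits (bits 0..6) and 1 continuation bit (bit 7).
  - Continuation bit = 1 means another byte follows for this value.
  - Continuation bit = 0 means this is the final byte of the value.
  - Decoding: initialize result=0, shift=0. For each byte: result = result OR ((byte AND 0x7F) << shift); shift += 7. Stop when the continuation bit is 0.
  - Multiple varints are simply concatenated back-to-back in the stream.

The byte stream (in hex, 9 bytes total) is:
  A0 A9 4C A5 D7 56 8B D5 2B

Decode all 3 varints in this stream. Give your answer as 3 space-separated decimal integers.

  byte[0]=0xA0 cont=1 payload=0x20=32: acc |= 32<<0 -> acc=32 shift=7
  byte[1]=0xA9 cont=1 payload=0x29=41: acc |= 41<<7 -> acc=5280 shift=14
  byte[2]=0x4C cont=0 payload=0x4C=76: acc |= 76<<14 -> acc=1250464 shift=21 [end]
Varint 1: bytes[0:3] = A0 A9 4C -> value 1250464 (3 byte(s))
  byte[3]=0xA5 cont=1 payload=0x25=37: acc |= 37<<0 -> acc=37 shift=7
  byte[4]=0xD7 cont=1 payload=0x57=87: acc |= 87<<7 -> acc=11173 shift=14
  byte[5]=0x56 cont=0 payload=0x56=86: acc |= 86<<14 -> acc=1420197 shift=21 [end]
Varint 2: bytes[3:6] = A5 D7 56 -> value 1420197 (3 byte(s))
  byte[6]=0x8B cont=1 payload=0x0B=11: acc |= 11<<0 -> acc=11 shift=7
  byte[7]=0xD5 cont=1 payload=0x55=85: acc |= 85<<7 -> acc=10891 shift=14
  byte[8]=0x2B cont=0 payload=0x2B=43: acc |= 43<<14 -> acc=715403 shift=21 [end]
Varint 3: bytes[6:9] = 8B D5 2B -> value 715403 (3 byte(s))

Answer: 1250464 1420197 715403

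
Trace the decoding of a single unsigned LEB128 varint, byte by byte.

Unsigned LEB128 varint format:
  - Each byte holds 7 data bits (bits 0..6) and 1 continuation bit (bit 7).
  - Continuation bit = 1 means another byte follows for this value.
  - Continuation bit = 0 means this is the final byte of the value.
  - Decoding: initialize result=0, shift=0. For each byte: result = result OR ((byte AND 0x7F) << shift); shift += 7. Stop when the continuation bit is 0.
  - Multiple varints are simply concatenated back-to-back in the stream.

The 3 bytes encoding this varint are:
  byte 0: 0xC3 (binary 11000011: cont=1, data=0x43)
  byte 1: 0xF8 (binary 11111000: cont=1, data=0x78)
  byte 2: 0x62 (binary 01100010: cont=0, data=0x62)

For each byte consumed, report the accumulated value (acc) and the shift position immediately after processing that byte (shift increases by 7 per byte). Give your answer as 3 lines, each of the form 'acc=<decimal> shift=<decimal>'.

Answer: acc=67 shift=7
acc=15427 shift=14
acc=1621059 shift=21

Derivation:
byte 0=0xC3: payload=0x43=67, contrib = 67<<0 = 67; acc -> 67, shift -> 7
byte 1=0xF8: payload=0x78=120, contrib = 120<<7 = 15360; acc -> 15427, shift -> 14
byte 2=0x62: payload=0x62=98, contrib = 98<<14 = 1605632; acc -> 1621059, shift -> 21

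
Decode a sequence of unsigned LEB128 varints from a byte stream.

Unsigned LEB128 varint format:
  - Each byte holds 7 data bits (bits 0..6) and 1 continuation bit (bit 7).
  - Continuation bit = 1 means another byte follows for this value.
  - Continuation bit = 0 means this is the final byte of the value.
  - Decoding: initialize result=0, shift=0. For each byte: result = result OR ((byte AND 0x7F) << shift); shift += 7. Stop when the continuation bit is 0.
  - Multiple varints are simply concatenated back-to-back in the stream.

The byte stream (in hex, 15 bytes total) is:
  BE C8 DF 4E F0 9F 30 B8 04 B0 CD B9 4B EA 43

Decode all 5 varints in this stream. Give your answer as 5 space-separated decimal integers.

Answer: 165143614 790512 568 158230192 8682

Derivation:
  byte[0]=0xBE cont=1 payload=0x3E=62: acc |= 62<<0 -> acc=62 shift=7
  byte[1]=0xC8 cont=1 payload=0x48=72: acc |= 72<<7 -> acc=9278 shift=14
  byte[2]=0xDF cont=1 payload=0x5F=95: acc |= 95<<14 -> acc=1565758 shift=21
  byte[3]=0x4E cont=0 payload=0x4E=78: acc |= 78<<21 -> acc=165143614 shift=28 [end]
Varint 1: bytes[0:4] = BE C8 DF 4E -> value 165143614 (4 byte(s))
  byte[4]=0xF0 cont=1 payload=0x70=112: acc |= 112<<0 -> acc=112 shift=7
  byte[5]=0x9F cont=1 payload=0x1F=31: acc |= 31<<7 -> acc=4080 shift=14
  byte[6]=0x30 cont=0 payload=0x30=48: acc |= 48<<14 -> acc=790512 shift=21 [end]
Varint 2: bytes[4:7] = F0 9F 30 -> value 790512 (3 byte(s))
  byte[7]=0xB8 cont=1 payload=0x38=56: acc |= 56<<0 -> acc=56 shift=7
  byte[8]=0x04 cont=0 payload=0x04=4: acc |= 4<<7 -> acc=568 shift=14 [end]
Varint 3: bytes[7:9] = B8 04 -> value 568 (2 byte(s))
  byte[9]=0xB0 cont=1 payload=0x30=48: acc |= 48<<0 -> acc=48 shift=7
  byte[10]=0xCD cont=1 payload=0x4D=77: acc |= 77<<7 -> acc=9904 shift=14
  byte[11]=0xB9 cont=1 payload=0x39=57: acc |= 57<<14 -> acc=943792 shift=21
  byte[12]=0x4B cont=0 payload=0x4B=75: acc |= 75<<21 -> acc=158230192 shift=28 [end]
Varint 4: bytes[9:13] = B0 CD B9 4B -> value 158230192 (4 byte(s))
  byte[13]=0xEA cont=1 payload=0x6A=106: acc |= 106<<0 -> acc=106 shift=7
  byte[14]=0x43 cont=0 payload=0x43=67: acc |= 67<<7 -> acc=8682 shift=14 [end]
Varint 5: bytes[13:15] = EA 43 -> value 8682 (2 byte(s))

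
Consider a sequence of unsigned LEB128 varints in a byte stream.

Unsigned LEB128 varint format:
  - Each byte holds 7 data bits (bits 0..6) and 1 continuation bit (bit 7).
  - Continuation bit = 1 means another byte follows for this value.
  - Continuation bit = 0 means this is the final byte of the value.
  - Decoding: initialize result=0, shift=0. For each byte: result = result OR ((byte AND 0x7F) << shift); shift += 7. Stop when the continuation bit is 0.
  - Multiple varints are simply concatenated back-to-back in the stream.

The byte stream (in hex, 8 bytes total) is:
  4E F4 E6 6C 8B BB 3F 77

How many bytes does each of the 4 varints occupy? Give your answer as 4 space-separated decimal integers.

  byte[0]=0x4E cont=0 payload=0x4E=78: acc |= 78<<0 -> acc=78 shift=7 [end]
Varint 1: bytes[0:1] = 4E -> value 78 (1 byte(s))
  byte[1]=0xF4 cont=1 payload=0x74=116: acc |= 116<<0 -> acc=116 shift=7
  byte[2]=0xE6 cont=1 payload=0x66=102: acc |= 102<<7 -> acc=13172 shift=14
  byte[3]=0x6C cont=0 payload=0x6C=108: acc |= 108<<14 -> acc=1782644 shift=21 [end]
Varint 2: bytes[1:4] = F4 E6 6C -> value 1782644 (3 byte(s))
  byte[4]=0x8B cont=1 payload=0x0B=11: acc |= 11<<0 -> acc=11 shift=7
  byte[5]=0xBB cont=1 payload=0x3B=59: acc |= 59<<7 -> acc=7563 shift=14
  byte[6]=0x3F cont=0 payload=0x3F=63: acc |= 63<<14 -> acc=1039755 shift=21 [end]
Varint 3: bytes[4:7] = 8B BB 3F -> value 1039755 (3 byte(s))
  byte[7]=0x77 cont=0 payload=0x77=119: acc |= 119<<0 -> acc=119 shift=7 [end]
Varint 4: bytes[7:8] = 77 -> value 119 (1 byte(s))

Answer: 1 3 3 1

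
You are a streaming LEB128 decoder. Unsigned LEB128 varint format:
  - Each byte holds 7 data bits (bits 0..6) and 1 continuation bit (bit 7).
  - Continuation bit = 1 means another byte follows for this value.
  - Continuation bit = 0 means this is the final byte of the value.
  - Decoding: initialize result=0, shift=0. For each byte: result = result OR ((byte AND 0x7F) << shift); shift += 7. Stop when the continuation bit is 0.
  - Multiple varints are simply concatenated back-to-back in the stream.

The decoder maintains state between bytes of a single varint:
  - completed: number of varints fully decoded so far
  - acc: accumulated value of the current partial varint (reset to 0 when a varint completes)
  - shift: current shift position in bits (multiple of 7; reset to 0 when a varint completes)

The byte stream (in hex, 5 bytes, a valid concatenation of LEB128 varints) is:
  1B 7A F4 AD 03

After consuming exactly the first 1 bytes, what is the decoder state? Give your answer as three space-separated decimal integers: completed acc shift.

byte[0]=0x1B cont=0 payload=0x1B: varint #1 complete (value=27); reset -> completed=1 acc=0 shift=0

Answer: 1 0 0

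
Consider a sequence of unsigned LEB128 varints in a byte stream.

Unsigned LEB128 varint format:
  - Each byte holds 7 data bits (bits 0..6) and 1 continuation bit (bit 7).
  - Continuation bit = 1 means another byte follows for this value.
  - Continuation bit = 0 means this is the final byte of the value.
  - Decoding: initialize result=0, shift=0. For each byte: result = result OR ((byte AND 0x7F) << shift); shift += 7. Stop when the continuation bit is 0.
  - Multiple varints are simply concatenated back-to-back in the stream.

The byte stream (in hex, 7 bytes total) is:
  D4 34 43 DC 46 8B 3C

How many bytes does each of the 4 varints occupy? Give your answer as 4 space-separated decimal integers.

  byte[0]=0xD4 cont=1 payload=0x54=84: acc |= 84<<0 -> acc=84 shift=7
  byte[1]=0x34 cont=0 payload=0x34=52: acc |= 52<<7 -> acc=6740 shift=14 [end]
Varint 1: bytes[0:2] = D4 34 -> value 6740 (2 byte(s))
  byte[2]=0x43 cont=0 payload=0x43=67: acc |= 67<<0 -> acc=67 shift=7 [end]
Varint 2: bytes[2:3] = 43 -> value 67 (1 byte(s))
  byte[3]=0xDC cont=1 payload=0x5C=92: acc |= 92<<0 -> acc=92 shift=7
  byte[4]=0x46 cont=0 payload=0x46=70: acc |= 70<<7 -> acc=9052 shift=14 [end]
Varint 3: bytes[3:5] = DC 46 -> value 9052 (2 byte(s))
  byte[5]=0x8B cont=1 payload=0x0B=11: acc |= 11<<0 -> acc=11 shift=7
  byte[6]=0x3C cont=0 payload=0x3C=60: acc |= 60<<7 -> acc=7691 shift=14 [end]
Varint 4: bytes[5:7] = 8B 3C -> value 7691 (2 byte(s))

Answer: 2 1 2 2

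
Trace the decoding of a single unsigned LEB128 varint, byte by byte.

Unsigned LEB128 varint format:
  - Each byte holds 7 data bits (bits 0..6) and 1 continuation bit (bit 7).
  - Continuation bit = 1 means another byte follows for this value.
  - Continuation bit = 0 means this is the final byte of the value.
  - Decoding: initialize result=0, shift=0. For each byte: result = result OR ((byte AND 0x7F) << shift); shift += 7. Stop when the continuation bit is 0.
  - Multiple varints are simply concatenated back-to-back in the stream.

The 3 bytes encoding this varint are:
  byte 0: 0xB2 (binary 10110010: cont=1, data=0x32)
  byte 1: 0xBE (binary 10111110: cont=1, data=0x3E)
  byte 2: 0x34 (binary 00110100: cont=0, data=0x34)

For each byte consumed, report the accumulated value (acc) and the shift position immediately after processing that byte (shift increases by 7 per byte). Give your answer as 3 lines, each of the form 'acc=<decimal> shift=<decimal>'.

Answer: acc=50 shift=7
acc=7986 shift=14
acc=859954 shift=21

Derivation:
byte 0=0xB2: payload=0x32=50, contrib = 50<<0 = 50; acc -> 50, shift -> 7
byte 1=0xBE: payload=0x3E=62, contrib = 62<<7 = 7936; acc -> 7986, shift -> 14
byte 2=0x34: payload=0x34=52, contrib = 52<<14 = 851968; acc -> 859954, shift -> 21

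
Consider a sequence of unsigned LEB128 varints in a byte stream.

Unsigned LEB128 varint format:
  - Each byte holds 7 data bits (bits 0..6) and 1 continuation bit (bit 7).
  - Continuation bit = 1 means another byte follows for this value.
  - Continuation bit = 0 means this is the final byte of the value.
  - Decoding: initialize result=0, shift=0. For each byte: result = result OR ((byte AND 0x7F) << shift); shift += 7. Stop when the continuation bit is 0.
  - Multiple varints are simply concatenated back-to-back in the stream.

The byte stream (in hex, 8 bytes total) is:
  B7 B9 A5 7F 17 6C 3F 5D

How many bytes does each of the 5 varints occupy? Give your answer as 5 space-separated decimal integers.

Answer: 4 1 1 1 1

Derivation:
  byte[0]=0xB7 cont=1 payload=0x37=55: acc |= 55<<0 -> acc=55 shift=7
  byte[1]=0xB9 cont=1 payload=0x39=57: acc |= 57<<7 -> acc=7351 shift=14
  byte[2]=0xA5 cont=1 payload=0x25=37: acc |= 37<<14 -> acc=613559 shift=21
  byte[3]=0x7F cont=0 payload=0x7F=127: acc |= 127<<21 -> acc=266951863 shift=28 [end]
Varint 1: bytes[0:4] = B7 B9 A5 7F -> value 266951863 (4 byte(s))
  byte[4]=0x17 cont=0 payload=0x17=23: acc |= 23<<0 -> acc=23 shift=7 [end]
Varint 2: bytes[4:5] = 17 -> value 23 (1 byte(s))
  byte[5]=0x6C cont=0 payload=0x6C=108: acc |= 108<<0 -> acc=108 shift=7 [end]
Varint 3: bytes[5:6] = 6C -> value 108 (1 byte(s))
  byte[6]=0x3F cont=0 payload=0x3F=63: acc |= 63<<0 -> acc=63 shift=7 [end]
Varint 4: bytes[6:7] = 3F -> value 63 (1 byte(s))
  byte[7]=0x5D cont=0 payload=0x5D=93: acc |= 93<<0 -> acc=93 shift=7 [end]
Varint 5: bytes[7:8] = 5D -> value 93 (1 byte(s))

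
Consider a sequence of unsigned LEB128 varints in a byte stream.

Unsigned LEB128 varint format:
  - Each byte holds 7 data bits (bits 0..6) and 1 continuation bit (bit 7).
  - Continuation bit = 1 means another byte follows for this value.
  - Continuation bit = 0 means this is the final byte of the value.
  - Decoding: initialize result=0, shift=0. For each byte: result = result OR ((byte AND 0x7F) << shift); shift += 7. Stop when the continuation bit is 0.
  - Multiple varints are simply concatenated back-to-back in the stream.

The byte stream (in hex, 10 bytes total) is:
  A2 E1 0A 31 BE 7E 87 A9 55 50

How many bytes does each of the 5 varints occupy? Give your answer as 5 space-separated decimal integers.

Answer: 3 1 2 3 1

Derivation:
  byte[0]=0xA2 cont=1 payload=0x22=34: acc |= 34<<0 -> acc=34 shift=7
  byte[1]=0xE1 cont=1 payload=0x61=97: acc |= 97<<7 -> acc=12450 shift=14
  byte[2]=0x0A cont=0 payload=0x0A=10: acc |= 10<<14 -> acc=176290 shift=21 [end]
Varint 1: bytes[0:3] = A2 E1 0A -> value 176290 (3 byte(s))
  byte[3]=0x31 cont=0 payload=0x31=49: acc |= 49<<0 -> acc=49 shift=7 [end]
Varint 2: bytes[3:4] = 31 -> value 49 (1 byte(s))
  byte[4]=0xBE cont=1 payload=0x3E=62: acc |= 62<<0 -> acc=62 shift=7
  byte[5]=0x7E cont=0 payload=0x7E=126: acc |= 126<<7 -> acc=16190 shift=14 [end]
Varint 3: bytes[4:6] = BE 7E -> value 16190 (2 byte(s))
  byte[6]=0x87 cont=1 payload=0x07=7: acc |= 7<<0 -> acc=7 shift=7
  byte[7]=0xA9 cont=1 payload=0x29=41: acc |= 41<<7 -> acc=5255 shift=14
  byte[8]=0x55 cont=0 payload=0x55=85: acc |= 85<<14 -> acc=1397895 shift=21 [end]
Varint 4: bytes[6:9] = 87 A9 55 -> value 1397895 (3 byte(s))
  byte[9]=0x50 cont=0 payload=0x50=80: acc |= 80<<0 -> acc=80 shift=7 [end]
Varint 5: bytes[9:10] = 50 -> value 80 (1 byte(s))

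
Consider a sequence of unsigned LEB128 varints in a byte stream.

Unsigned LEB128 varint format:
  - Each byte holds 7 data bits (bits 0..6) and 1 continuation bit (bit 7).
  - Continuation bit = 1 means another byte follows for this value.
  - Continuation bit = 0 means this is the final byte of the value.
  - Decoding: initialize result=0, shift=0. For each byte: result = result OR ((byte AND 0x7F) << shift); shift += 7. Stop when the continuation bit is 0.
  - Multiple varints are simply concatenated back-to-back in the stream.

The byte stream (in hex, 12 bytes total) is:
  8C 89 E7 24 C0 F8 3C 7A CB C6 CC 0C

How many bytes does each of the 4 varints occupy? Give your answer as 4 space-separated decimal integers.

Answer: 4 3 1 4

Derivation:
  byte[0]=0x8C cont=1 payload=0x0C=12: acc |= 12<<0 -> acc=12 shift=7
  byte[1]=0x89 cont=1 payload=0x09=9: acc |= 9<<7 -> acc=1164 shift=14
  byte[2]=0xE7 cont=1 payload=0x67=103: acc |= 103<<14 -> acc=1688716 shift=21
  byte[3]=0x24 cont=0 payload=0x24=36: acc |= 36<<21 -> acc=77186188 shift=28 [end]
Varint 1: bytes[0:4] = 8C 89 E7 24 -> value 77186188 (4 byte(s))
  byte[4]=0xC0 cont=1 payload=0x40=64: acc |= 64<<0 -> acc=64 shift=7
  byte[5]=0xF8 cont=1 payload=0x78=120: acc |= 120<<7 -> acc=15424 shift=14
  byte[6]=0x3C cont=0 payload=0x3C=60: acc |= 60<<14 -> acc=998464 shift=21 [end]
Varint 2: bytes[4:7] = C0 F8 3C -> value 998464 (3 byte(s))
  byte[7]=0x7A cont=0 payload=0x7A=122: acc |= 122<<0 -> acc=122 shift=7 [end]
Varint 3: bytes[7:8] = 7A -> value 122 (1 byte(s))
  byte[8]=0xCB cont=1 payload=0x4B=75: acc |= 75<<0 -> acc=75 shift=7
  byte[9]=0xC6 cont=1 payload=0x46=70: acc |= 70<<7 -> acc=9035 shift=14
  byte[10]=0xCC cont=1 payload=0x4C=76: acc |= 76<<14 -> acc=1254219 shift=21
  byte[11]=0x0C cont=0 payload=0x0C=12: acc |= 12<<21 -> acc=26420043 shift=28 [end]
Varint 4: bytes[8:12] = CB C6 CC 0C -> value 26420043 (4 byte(s))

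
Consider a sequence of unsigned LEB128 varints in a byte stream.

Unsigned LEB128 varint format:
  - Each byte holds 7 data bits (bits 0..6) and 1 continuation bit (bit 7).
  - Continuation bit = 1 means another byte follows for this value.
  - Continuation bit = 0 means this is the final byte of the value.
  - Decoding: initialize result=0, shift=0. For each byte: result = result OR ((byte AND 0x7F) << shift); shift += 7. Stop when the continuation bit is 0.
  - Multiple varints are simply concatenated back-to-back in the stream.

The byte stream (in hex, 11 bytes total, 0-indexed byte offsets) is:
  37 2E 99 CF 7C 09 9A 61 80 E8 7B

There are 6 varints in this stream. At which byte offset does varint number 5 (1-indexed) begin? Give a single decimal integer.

  byte[0]=0x37 cont=0 payload=0x37=55: acc |= 55<<0 -> acc=55 shift=7 [end]
Varint 1: bytes[0:1] = 37 -> value 55 (1 byte(s))
  byte[1]=0x2E cont=0 payload=0x2E=46: acc |= 46<<0 -> acc=46 shift=7 [end]
Varint 2: bytes[1:2] = 2E -> value 46 (1 byte(s))
  byte[2]=0x99 cont=1 payload=0x19=25: acc |= 25<<0 -> acc=25 shift=7
  byte[3]=0xCF cont=1 payload=0x4F=79: acc |= 79<<7 -> acc=10137 shift=14
  byte[4]=0x7C cont=0 payload=0x7C=124: acc |= 124<<14 -> acc=2041753 shift=21 [end]
Varint 3: bytes[2:5] = 99 CF 7C -> value 2041753 (3 byte(s))
  byte[5]=0x09 cont=0 payload=0x09=9: acc |= 9<<0 -> acc=9 shift=7 [end]
Varint 4: bytes[5:6] = 09 -> value 9 (1 byte(s))
  byte[6]=0x9A cont=1 payload=0x1A=26: acc |= 26<<0 -> acc=26 shift=7
  byte[7]=0x61 cont=0 payload=0x61=97: acc |= 97<<7 -> acc=12442 shift=14 [end]
Varint 5: bytes[6:8] = 9A 61 -> value 12442 (2 byte(s))
  byte[8]=0x80 cont=1 payload=0x00=0: acc |= 0<<0 -> acc=0 shift=7
  byte[9]=0xE8 cont=1 payload=0x68=104: acc |= 104<<7 -> acc=13312 shift=14
  byte[10]=0x7B cont=0 payload=0x7B=123: acc |= 123<<14 -> acc=2028544 shift=21 [end]
Varint 6: bytes[8:11] = 80 E8 7B -> value 2028544 (3 byte(s))

Answer: 6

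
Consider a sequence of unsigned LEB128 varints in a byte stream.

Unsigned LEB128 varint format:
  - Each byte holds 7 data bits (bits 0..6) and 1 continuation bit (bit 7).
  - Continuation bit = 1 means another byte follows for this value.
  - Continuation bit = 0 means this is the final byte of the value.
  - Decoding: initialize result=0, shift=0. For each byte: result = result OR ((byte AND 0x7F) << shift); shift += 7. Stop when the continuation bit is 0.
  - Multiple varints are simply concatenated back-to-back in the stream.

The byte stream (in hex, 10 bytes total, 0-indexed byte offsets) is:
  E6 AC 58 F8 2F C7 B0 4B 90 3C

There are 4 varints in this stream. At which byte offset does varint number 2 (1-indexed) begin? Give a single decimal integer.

  byte[0]=0xE6 cont=1 payload=0x66=102: acc |= 102<<0 -> acc=102 shift=7
  byte[1]=0xAC cont=1 payload=0x2C=44: acc |= 44<<7 -> acc=5734 shift=14
  byte[2]=0x58 cont=0 payload=0x58=88: acc |= 88<<14 -> acc=1447526 shift=21 [end]
Varint 1: bytes[0:3] = E6 AC 58 -> value 1447526 (3 byte(s))
  byte[3]=0xF8 cont=1 payload=0x78=120: acc |= 120<<0 -> acc=120 shift=7
  byte[4]=0x2F cont=0 payload=0x2F=47: acc |= 47<<7 -> acc=6136 shift=14 [end]
Varint 2: bytes[3:5] = F8 2F -> value 6136 (2 byte(s))
  byte[5]=0xC7 cont=1 payload=0x47=71: acc |= 71<<0 -> acc=71 shift=7
  byte[6]=0xB0 cont=1 payload=0x30=48: acc |= 48<<7 -> acc=6215 shift=14
  byte[7]=0x4B cont=0 payload=0x4B=75: acc |= 75<<14 -> acc=1235015 shift=21 [end]
Varint 3: bytes[5:8] = C7 B0 4B -> value 1235015 (3 byte(s))
  byte[8]=0x90 cont=1 payload=0x10=16: acc |= 16<<0 -> acc=16 shift=7
  byte[9]=0x3C cont=0 payload=0x3C=60: acc |= 60<<7 -> acc=7696 shift=14 [end]
Varint 4: bytes[8:10] = 90 3C -> value 7696 (2 byte(s))

Answer: 3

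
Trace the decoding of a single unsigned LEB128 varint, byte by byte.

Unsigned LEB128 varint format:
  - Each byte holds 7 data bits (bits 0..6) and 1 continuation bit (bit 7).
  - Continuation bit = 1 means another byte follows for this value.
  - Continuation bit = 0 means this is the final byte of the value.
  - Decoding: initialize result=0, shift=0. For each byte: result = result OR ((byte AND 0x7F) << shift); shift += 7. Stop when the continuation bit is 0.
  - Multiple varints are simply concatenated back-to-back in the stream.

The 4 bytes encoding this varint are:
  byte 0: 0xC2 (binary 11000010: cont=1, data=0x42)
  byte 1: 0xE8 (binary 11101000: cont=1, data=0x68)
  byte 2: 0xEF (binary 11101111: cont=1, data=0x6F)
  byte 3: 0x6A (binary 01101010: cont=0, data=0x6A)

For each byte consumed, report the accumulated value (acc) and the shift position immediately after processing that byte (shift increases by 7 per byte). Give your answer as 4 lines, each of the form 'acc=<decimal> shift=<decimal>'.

byte 0=0xC2: payload=0x42=66, contrib = 66<<0 = 66; acc -> 66, shift -> 7
byte 1=0xE8: payload=0x68=104, contrib = 104<<7 = 13312; acc -> 13378, shift -> 14
byte 2=0xEF: payload=0x6F=111, contrib = 111<<14 = 1818624; acc -> 1832002, shift -> 21
byte 3=0x6A: payload=0x6A=106, contrib = 106<<21 = 222298112; acc -> 224130114, shift -> 28

Answer: acc=66 shift=7
acc=13378 shift=14
acc=1832002 shift=21
acc=224130114 shift=28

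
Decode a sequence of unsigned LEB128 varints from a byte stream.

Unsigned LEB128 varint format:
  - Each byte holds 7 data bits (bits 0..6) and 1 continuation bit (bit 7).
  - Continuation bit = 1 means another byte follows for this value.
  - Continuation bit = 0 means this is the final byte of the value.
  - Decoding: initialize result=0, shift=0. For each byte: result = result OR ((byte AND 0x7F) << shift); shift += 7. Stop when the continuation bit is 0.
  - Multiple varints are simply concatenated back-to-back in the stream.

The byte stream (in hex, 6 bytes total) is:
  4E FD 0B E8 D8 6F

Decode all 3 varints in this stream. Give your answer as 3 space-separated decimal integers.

Answer: 78 1533 1829992

Derivation:
  byte[0]=0x4E cont=0 payload=0x4E=78: acc |= 78<<0 -> acc=78 shift=7 [end]
Varint 1: bytes[0:1] = 4E -> value 78 (1 byte(s))
  byte[1]=0xFD cont=1 payload=0x7D=125: acc |= 125<<0 -> acc=125 shift=7
  byte[2]=0x0B cont=0 payload=0x0B=11: acc |= 11<<7 -> acc=1533 shift=14 [end]
Varint 2: bytes[1:3] = FD 0B -> value 1533 (2 byte(s))
  byte[3]=0xE8 cont=1 payload=0x68=104: acc |= 104<<0 -> acc=104 shift=7
  byte[4]=0xD8 cont=1 payload=0x58=88: acc |= 88<<7 -> acc=11368 shift=14
  byte[5]=0x6F cont=0 payload=0x6F=111: acc |= 111<<14 -> acc=1829992 shift=21 [end]
Varint 3: bytes[3:6] = E8 D8 6F -> value 1829992 (3 byte(s))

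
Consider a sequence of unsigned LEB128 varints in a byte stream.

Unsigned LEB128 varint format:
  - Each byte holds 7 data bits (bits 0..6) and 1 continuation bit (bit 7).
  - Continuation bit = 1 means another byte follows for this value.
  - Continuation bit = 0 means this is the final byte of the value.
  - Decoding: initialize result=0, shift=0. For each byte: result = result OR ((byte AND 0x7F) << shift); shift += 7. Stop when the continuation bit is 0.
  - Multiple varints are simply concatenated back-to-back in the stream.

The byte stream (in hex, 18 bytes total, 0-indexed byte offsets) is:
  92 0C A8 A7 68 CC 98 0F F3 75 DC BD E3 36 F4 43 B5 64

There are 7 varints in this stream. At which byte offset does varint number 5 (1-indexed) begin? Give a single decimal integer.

  byte[0]=0x92 cont=1 payload=0x12=18: acc |= 18<<0 -> acc=18 shift=7
  byte[1]=0x0C cont=0 payload=0x0C=12: acc |= 12<<7 -> acc=1554 shift=14 [end]
Varint 1: bytes[0:2] = 92 0C -> value 1554 (2 byte(s))
  byte[2]=0xA8 cont=1 payload=0x28=40: acc |= 40<<0 -> acc=40 shift=7
  byte[3]=0xA7 cont=1 payload=0x27=39: acc |= 39<<7 -> acc=5032 shift=14
  byte[4]=0x68 cont=0 payload=0x68=104: acc |= 104<<14 -> acc=1708968 shift=21 [end]
Varint 2: bytes[2:5] = A8 A7 68 -> value 1708968 (3 byte(s))
  byte[5]=0xCC cont=1 payload=0x4C=76: acc |= 76<<0 -> acc=76 shift=7
  byte[6]=0x98 cont=1 payload=0x18=24: acc |= 24<<7 -> acc=3148 shift=14
  byte[7]=0x0F cont=0 payload=0x0F=15: acc |= 15<<14 -> acc=248908 shift=21 [end]
Varint 3: bytes[5:8] = CC 98 0F -> value 248908 (3 byte(s))
  byte[8]=0xF3 cont=1 payload=0x73=115: acc |= 115<<0 -> acc=115 shift=7
  byte[9]=0x75 cont=0 payload=0x75=117: acc |= 117<<7 -> acc=15091 shift=14 [end]
Varint 4: bytes[8:10] = F3 75 -> value 15091 (2 byte(s))
  byte[10]=0xDC cont=1 payload=0x5C=92: acc |= 92<<0 -> acc=92 shift=7
  byte[11]=0xBD cont=1 payload=0x3D=61: acc |= 61<<7 -> acc=7900 shift=14
  byte[12]=0xE3 cont=1 payload=0x63=99: acc |= 99<<14 -> acc=1629916 shift=21
  byte[13]=0x36 cont=0 payload=0x36=54: acc |= 54<<21 -> acc=114876124 shift=28 [end]
Varint 5: bytes[10:14] = DC BD E3 36 -> value 114876124 (4 byte(s))
  byte[14]=0xF4 cont=1 payload=0x74=116: acc |= 116<<0 -> acc=116 shift=7
  byte[15]=0x43 cont=0 payload=0x43=67: acc |= 67<<7 -> acc=8692 shift=14 [end]
Varint 6: bytes[14:16] = F4 43 -> value 8692 (2 byte(s))
  byte[16]=0xB5 cont=1 payload=0x35=53: acc |= 53<<0 -> acc=53 shift=7
  byte[17]=0x64 cont=0 payload=0x64=100: acc |= 100<<7 -> acc=12853 shift=14 [end]
Varint 7: bytes[16:18] = B5 64 -> value 12853 (2 byte(s))

Answer: 10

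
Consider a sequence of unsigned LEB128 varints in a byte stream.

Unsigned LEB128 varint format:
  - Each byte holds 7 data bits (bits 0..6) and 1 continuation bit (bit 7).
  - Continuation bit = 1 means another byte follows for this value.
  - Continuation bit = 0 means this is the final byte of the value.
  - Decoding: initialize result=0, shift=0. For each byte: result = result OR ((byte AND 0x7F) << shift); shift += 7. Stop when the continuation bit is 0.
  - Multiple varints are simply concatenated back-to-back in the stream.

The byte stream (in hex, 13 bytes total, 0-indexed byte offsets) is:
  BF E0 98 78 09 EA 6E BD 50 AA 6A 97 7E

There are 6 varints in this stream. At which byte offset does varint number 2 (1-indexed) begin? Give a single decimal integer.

  byte[0]=0xBF cont=1 payload=0x3F=63: acc |= 63<<0 -> acc=63 shift=7
  byte[1]=0xE0 cont=1 payload=0x60=96: acc |= 96<<7 -> acc=12351 shift=14
  byte[2]=0x98 cont=1 payload=0x18=24: acc |= 24<<14 -> acc=405567 shift=21
  byte[3]=0x78 cont=0 payload=0x78=120: acc |= 120<<21 -> acc=252063807 shift=28 [end]
Varint 1: bytes[0:4] = BF E0 98 78 -> value 252063807 (4 byte(s))
  byte[4]=0x09 cont=0 payload=0x09=9: acc |= 9<<0 -> acc=9 shift=7 [end]
Varint 2: bytes[4:5] = 09 -> value 9 (1 byte(s))
  byte[5]=0xEA cont=1 payload=0x6A=106: acc |= 106<<0 -> acc=106 shift=7
  byte[6]=0x6E cont=0 payload=0x6E=110: acc |= 110<<7 -> acc=14186 shift=14 [end]
Varint 3: bytes[5:7] = EA 6E -> value 14186 (2 byte(s))
  byte[7]=0xBD cont=1 payload=0x3D=61: acc |= 61<<0 -> acc=61 shift=7
  byte[8]=0x50 cont=0 payload=0x50=80: acc |= 80<<7 -> acc=10301 shift=14 [end]
Varint 4: bytes[7:9] = BD 50 -> value 10301 (2 byte(s))
  byte[9]=0xAA cont=1 payload=0x2A=42: acc |= 42<<0 -> acc=42 shift=7
  byte[10]=0x6A cont=0 payload=0x6A=106: acc |= 106<<7 -> acc=13610 shift=14 [end]
Varint 5: bytes[9:11] = AA 6A -> value 13610 (2 byte(s))
  byte[11]=0x97 cont=1 payload=0x17=23: acc |= 23<<0 -> acc=23 shift=7
  byte[12]=0x7E cont=0 payload=0x7E=126: acc |= 126<<7 -> acc=16151 shift=14 [end]
Varint 6: bytes[11:13] = 97 7E -> value 16151 (2 byte(s))

Answer: 4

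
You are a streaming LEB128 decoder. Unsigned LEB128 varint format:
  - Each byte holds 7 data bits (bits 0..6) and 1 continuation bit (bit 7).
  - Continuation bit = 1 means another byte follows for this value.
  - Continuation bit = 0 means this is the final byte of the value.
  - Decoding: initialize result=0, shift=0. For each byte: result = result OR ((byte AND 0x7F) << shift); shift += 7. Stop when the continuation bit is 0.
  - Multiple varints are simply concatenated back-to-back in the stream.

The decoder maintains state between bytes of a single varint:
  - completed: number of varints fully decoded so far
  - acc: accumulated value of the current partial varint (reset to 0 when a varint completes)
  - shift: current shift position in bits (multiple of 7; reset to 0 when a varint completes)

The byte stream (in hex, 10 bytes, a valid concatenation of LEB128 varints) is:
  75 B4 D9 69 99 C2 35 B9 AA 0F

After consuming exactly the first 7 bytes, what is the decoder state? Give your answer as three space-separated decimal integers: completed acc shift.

Answer: 3 0 0

Derivation:
byte[0]=0x75 cont=0 payload=0x75: varint #1 complete (value=117); reset -> completed=1 acc=0 shift=0
byte[1]=0xB4 cont=1 payload=0x34: acc |= 52<<0 -> completed=1 acc=52 shift=7
byte[2]=0xD9 cont=1 payload=0x59: acc |= 89<<7 -> completed=1 acc=11444 shift=14
byte[3]=0x69 cont=0 payload=0x69: varint #2 complete (value=1731764); reset -> completed=2 acc=0 shift=0
byte[4]=0x99 cont=1 payload=0x19: acc |= 25<<0 -> completed=2 acc=25 shift=7
byte[5]=0xC2 cont=1 payload=0x42: acc |= 66<<7 -> completed=2 acc=8473 shift=14
byte[6]=0x35 cont=0 payload=0x35: varint #3 complete (value=876825); reset -> completed=3 acc=0 shift=0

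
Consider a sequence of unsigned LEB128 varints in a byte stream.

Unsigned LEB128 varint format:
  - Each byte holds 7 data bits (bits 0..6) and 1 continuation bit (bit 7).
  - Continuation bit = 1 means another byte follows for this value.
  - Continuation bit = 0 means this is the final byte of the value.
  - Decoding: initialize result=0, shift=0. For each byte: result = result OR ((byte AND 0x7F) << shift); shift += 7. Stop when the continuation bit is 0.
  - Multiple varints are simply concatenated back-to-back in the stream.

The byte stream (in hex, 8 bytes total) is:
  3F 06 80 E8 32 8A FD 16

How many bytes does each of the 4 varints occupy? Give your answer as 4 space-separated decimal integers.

Answer: 1 1 3 3

Derivation:
  byte[0]=0x3F cont=0 payload=0x3F=63: acc |= 63<<0 -> acc=63 shift=7 [end]
Varint 1: bytes[0:1] = 3F -> value 63 (1 byte(s))
  byte[1]=0x06 cont=0 payload=0x06=6: acc |= 6<<0 -> acc=6 shift=7 [end]
Varint 2: bytes[1:2] = 06 -> value 6 (1 byte(s))
  byte[2]=0x80 cont=1 payload=0x00=0: acc |= 0<<0 -> acc=0 shift=7
  byte[3]=0xE8 cont=1 payload=0x68=104: acc |= 104<<7 -> acc=13312 shift=14
  byte[4]=0x32 cont=0 payload=0x32=50: acc |= 50<<14 -> acc=832512 shift=21 [end]
Varint 3: bytes[2:5] = 80 E8 32 -> value 832512 (3 byte(s))
  byte[5]=0x8A cont=1 payload=0x0A=10: acc |= 10<<0 -> acc=10 shift=7
  byte[6]=0xFD cont=1 payload=0x7D=125: acc |= 125<<7 -> acc=16010 shift=14
  byte[7]=0x16 cont=0 payload=0x16=22: acc |= 22<<14 -> acc=376458 shift=21 [end]
Varint 4: bytes[5:8] = 8A FD 16 -> value 376458 (3 byte(s))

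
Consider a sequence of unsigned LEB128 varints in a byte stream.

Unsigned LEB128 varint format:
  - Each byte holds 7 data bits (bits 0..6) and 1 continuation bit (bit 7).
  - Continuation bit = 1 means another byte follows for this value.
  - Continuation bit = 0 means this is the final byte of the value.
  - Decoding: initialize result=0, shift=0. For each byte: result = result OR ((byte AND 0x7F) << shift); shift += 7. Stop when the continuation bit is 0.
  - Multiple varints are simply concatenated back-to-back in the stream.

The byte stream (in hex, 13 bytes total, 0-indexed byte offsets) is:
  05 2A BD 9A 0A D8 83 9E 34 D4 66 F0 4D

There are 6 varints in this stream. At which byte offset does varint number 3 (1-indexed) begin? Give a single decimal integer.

  byte[0]=0x05 cont=0 payload=0x05=5: acc |= 5<<0 -> acc=5 shift=7 [end]
Varint 1: bytes[0:1] = 05 -> value 5 (1 byte(s))
  byte[1]=0x2A cont=0 payload=0x2A=42: acc |= 42<<0 -> acc=42 shift=7 [end]
Varint 2: bytes[1:2] = 2A -> value 42 (1 byte(s))
  byte[2]=0xBD cont=1 payload=0x3D=61: acc |= 61<<0 -> acc=61 shift=7
  byte[3]=0x9A cont=1 payload=0x1A=26: acc |= 26<<7 -> acc=3389 shift=14
  byte[4]=0x0A cont=0 payload=0x0A=10: acc |= 10<<14 -> acc=167229 shift=21 [end]
Varint 3: bytes[2:5] = BD 9A 0A -> value 167229 (3 byte(s))
  byte[5]=0xD8 cont=1 payload=0x58=88: acc |= 88<<0 -> acc=88 shift=7
  byte[6]=0x83 cont=1 payload=0x03=3: acc |= 3<<7 -> acc=472 shift=14
  byte[7]=0x9E cont=1 payload=0x1E=30: acc |= 30<<14 -> acc=491992 shift=21
  byte[8]=0x34 cont=0 payload=0x34=52: acc |= 52<<21 -> acc=109543896 shift=28 [end]
Varint 4: bytes[5:9] = D8 83 9E 34 -> value 109543896 (4 byte(s))
  byte[9]=0xD4 cont=1 payload=0x54=84: acc |= 84<<0 -> acc=84 shift=7
  byte[10]=0x66 cont=0 payload=0x66=102: acc |= 102<<7 -> acc=13140 shift=14 [end]
Varint 5: bytes[9:11] = D4 66 -> value 13140 (2 byte(s))
  byte[11]=0xF0 cont=1 payload=0x70=112: acc |= 112<<0 -> acc=112 shift=7
  byte[12]=0x4D cont=0 payload=0x4D=77: acc |= 77<<7 -> acc=9968 shift=14 [end]
Varint 6: bytes[11:13] = F0 4D -> value 9968 (2 byte(s))

Answer: 2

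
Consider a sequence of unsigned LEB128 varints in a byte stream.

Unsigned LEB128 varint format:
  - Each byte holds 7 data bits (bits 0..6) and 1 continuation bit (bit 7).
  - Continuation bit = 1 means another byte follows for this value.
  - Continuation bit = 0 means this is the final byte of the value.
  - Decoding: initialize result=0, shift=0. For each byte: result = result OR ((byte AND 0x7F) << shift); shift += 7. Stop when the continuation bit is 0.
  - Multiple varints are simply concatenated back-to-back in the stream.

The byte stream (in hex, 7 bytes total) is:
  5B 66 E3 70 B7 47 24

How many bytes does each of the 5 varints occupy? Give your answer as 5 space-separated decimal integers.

Answer: 1 1 2 2 1

Derivation:
  byte[0]=0x5B cont=0 payload=0x5B=91: acc |= 91<<0 -> acc=91 shift=7 [end]
Varint 1: bytes[0:1] = 5B -> value 91 (1 byte(s))
  byte[1]=0x66 cont=0 payload=0x66=102: acc |= 102<<0 -> acc=102 shift=7 [end]
Varint 2: bytes[1:2] = 66 -> value 102 (1 byte(s))
  byte[2]=0xE3 cont=1 payload=0x63=99: acc |= 99<<0 -> acc=99 shift=7
  byte[3]=0x70 cont=0 payload=0x70=112: acc |= 112<<7 -> acc=14435 shift=14 [end]
Varint 3: bytes[2:4] = E3 70 -> value 14435 (2 byte(s))
  byte[4]=0xB7 cont=1 payload=0x37=55: acc |= 55<<0 -> acc=55 shift=7
  byte[5]=0x47 cont=0 payload=0x47=71: acc |= 71<<7 -> acc=9143 shift=14 [end]
Varint 4: bytes[4:6] = B7 47 -> value 9143 (2 byte(s))
  byte[6]=0x24 cont=0 payload=0x24=36: acc |= 36<<0 -> acc=36 shift=7 [end]
Varint 5: bytes[6:7] = 24 -> value 36 (1 byte(s))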